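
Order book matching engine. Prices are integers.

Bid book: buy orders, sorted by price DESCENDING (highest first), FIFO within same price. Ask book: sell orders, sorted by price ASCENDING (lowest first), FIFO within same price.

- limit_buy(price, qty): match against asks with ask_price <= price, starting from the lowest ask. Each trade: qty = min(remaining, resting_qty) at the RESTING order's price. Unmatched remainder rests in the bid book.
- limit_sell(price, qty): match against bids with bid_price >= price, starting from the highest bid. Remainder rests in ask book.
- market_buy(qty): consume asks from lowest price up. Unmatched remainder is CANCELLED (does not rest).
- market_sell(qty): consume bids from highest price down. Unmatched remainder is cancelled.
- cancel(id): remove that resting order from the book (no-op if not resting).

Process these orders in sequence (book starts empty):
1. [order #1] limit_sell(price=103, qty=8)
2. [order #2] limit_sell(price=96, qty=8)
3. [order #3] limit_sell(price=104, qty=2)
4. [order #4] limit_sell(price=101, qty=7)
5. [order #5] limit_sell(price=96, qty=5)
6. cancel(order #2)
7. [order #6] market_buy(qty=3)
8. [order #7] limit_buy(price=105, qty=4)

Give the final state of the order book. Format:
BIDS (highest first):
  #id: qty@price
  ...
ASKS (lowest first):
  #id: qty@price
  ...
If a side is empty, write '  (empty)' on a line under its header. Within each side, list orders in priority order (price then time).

Answer: BIDS (highest first):
  (empty)
ASKS (lowest first):
  #4: 5@101
  #1: 8@103
  #3: 2@104

Derivation:
After op 1 [order #1] limit_sell(price=103, qty=8): fills=none; bids=[-] asks=[#1:8@103]
After op 2 [order #2] limit_sell(price=96, qty=8): fills=none; bids=[-] asks=[#2:8@96 #1:8@103]
After op 3 [order #3] limit_sell(price=104, qty=2): fills=none; bids=[-] asks=[#2:8@96 #1:8@103 #3:2@104]
After op 4 [order #4] limit_sell(price=101, qty=7): fills=none; bids=[-] asks=[#2:8@96 #4:7@101 #1:8@103 #3:2@104]
After op 5 [order #5] limit_sell(price=96, qty=5): fills=none; bids=[-] asks=[#2:8@96 #5:5@96 #4:7@101 #1:8@103 #3:2@104]
After op 6 cancel(order #2): fills=none; bids=[-] asks=[#5:5@96 #4:7@101 #1:8@103 #3:2@104]
After op 7 [order #6] market_buy(qty=3): fills=#6x#5:3@96; bids=[-] asks=[#5:2@96 #4:7@101 #1:8@103 #3:2@104]
After op 8 [order #7] limit_buy(price=105, qty=4): fills=#7x#5:2@96 #7x#4:2@101; bids=[-] asks=[#4:5@101 #1:8@103 #3:2@104]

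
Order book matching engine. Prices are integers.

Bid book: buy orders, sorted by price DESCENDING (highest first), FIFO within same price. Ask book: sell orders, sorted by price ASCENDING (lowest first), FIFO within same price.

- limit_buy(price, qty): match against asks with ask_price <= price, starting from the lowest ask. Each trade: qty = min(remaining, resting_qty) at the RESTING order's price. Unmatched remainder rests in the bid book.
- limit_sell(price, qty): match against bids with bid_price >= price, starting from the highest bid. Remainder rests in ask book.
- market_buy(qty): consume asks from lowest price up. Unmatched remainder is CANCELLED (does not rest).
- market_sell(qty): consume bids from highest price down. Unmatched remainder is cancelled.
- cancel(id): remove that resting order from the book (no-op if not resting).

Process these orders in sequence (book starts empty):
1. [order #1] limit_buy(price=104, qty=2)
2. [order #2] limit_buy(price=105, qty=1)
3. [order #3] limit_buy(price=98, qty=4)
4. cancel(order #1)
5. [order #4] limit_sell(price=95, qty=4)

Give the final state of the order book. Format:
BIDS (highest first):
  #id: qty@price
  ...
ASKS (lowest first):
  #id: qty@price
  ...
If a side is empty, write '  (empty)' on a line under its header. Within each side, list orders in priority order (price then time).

Answer: BIDS (highest first):
  #3: 1@98
ASKS (lowest first):
  (empty)

Derivation:
After op 1 [order #1] limit_buy(price=104, qty=2): fills=none; bids=[#1:2@104] asks=[-]
After op 2 [order #2] limit_buy(price=105, qty=1): fills=none; bids=[#2:1@105 #1:2@104] asks=[-]
After op 3 [order #3] limit_buy(price=98, qty=4): fills=none; bids=[#2:1@105 #1:2@104 #3:4@98] asks=[-]
After op 4 cancel(order #1): fills=none; bids=[#2:1@105 #3:4@98] asks=[-]
After op 5 [order #4] limit_sell(price=95, qty=4): fills=#2x#4:1@105 #3x#4:3@98; bids=[#3:1@98] asks=[-]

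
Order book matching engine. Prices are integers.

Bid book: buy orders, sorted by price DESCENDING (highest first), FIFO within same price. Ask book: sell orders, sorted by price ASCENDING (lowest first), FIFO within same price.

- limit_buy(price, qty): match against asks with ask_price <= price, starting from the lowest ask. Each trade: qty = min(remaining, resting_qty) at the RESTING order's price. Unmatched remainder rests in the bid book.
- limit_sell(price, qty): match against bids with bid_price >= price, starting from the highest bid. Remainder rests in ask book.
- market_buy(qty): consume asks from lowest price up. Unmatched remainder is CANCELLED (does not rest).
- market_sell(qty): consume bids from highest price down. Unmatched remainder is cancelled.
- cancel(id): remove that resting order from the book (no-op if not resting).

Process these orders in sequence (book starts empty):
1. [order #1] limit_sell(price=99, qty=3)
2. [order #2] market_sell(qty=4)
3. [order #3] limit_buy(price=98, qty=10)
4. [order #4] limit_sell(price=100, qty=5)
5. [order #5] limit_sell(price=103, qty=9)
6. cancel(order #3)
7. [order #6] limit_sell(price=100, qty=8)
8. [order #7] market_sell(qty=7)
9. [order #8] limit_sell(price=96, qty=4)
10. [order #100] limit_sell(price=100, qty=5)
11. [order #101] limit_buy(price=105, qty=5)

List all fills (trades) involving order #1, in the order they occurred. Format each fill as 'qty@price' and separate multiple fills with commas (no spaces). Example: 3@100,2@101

Answer: 1@99

Derivation:
After op 1 [order #1] limit_sell(price=99, qty=3): fills=none; bids=[-] asks=[#1:3@99]
After op 2 [order #2] market_sell(qty=4): fills=none; bids=[-] asks=[#1:3@99]
After op 3 [order #3] limit_buy(price=98, qty=10): fills=none; bids=[#3:10@98] asks=[#1:3@99]
After op 4 [order #4] limit_sell(price=100, qty=5): fills=none; bids=[#3:10@98] asks=[#1:3@99 #4:5@100]
After op 5 [order #5] limit_sell(price=103, qty=9): fills=none; bids=[#3:10@98] asks=[#1:3@99 #4:5@100 #5:9@103]
After op 6 cancel(order #3): fills=none; bids=[-] asks=[#1:3@99 #4:5@100 #5:9@103]
After op 7 [order #6] limit_sell(price=100, qty=8): fills=none; bids=[-] asks=[#1:3@99 #4:5@100 #6:8@100 #5:9@103]
After op 8 [order #7] market_sell(qty=7): fills=none; bids=[-] asks=[#1:3@99 #4:5@100 #6:8@100 #5:9@103]
After op 9 [order #8] limit_sell(price=96, qty=4): fills=none; bids=[-] asks=[#8:4@96 #1:3@99 #4:5@100 #6:8@100 #5:9@103]
After op 10 [order #100] limit_sell(price=100, qty=5): fills=none; bids=[-] asks=[#8:4@96 #1:3@99 #4:5@100 #6:8@100 #100:5@100 #5:9@103]
After op 11 [order #101] limit_buy(price=105, qty=5): fills=#101x#8:4@96 #101x#1:1@99; bids=[-] asks=[#1:2@99 #4:5@100 #6:8@100 #100:5@100 #5:9@103]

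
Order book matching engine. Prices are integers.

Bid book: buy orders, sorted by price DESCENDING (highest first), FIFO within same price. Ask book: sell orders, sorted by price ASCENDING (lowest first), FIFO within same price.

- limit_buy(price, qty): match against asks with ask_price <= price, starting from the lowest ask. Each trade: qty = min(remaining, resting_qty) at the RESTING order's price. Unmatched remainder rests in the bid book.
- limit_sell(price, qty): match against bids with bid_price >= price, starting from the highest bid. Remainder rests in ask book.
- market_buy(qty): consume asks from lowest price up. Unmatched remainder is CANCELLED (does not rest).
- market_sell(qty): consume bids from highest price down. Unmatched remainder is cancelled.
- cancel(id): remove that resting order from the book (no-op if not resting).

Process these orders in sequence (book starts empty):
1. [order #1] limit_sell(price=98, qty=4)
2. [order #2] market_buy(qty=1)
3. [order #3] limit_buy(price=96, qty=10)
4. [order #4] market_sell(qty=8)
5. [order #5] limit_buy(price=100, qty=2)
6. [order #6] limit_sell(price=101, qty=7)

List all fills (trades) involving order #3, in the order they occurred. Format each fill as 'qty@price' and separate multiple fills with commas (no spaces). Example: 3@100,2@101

Answer: 8@96

Derivation:
After op 1 [order #1] limit_sell(price=98, qty=4): fills=none; bids=[-] asks=[#1:4@98]
After op 2 [order #2] market_buy(qty=1): fills=#2x#1:1@98; bids=[-] asks=[#1:3@98]
After op 3 [order #3] limit_buy(price=96, qty=10): fills=none; bids=[#3:10@96] asks=[#1:3@98]
After op 4 [order #4] market_sell(qty=8): fills=#3x#4:8@96; bids=[#3:2@96] asks=[#1:3@98]
After op 5 [order #5] limit_buy(price=100, qty=2): fills=#5x#1:2@98; bids=[#3:2@96] asks=[#1:1@98]
After op 6 [order #6] limit_sell(price=101, qty=7): fills=none; bids=[#3:2@96] asks=[#1:1@98 #6:7@101]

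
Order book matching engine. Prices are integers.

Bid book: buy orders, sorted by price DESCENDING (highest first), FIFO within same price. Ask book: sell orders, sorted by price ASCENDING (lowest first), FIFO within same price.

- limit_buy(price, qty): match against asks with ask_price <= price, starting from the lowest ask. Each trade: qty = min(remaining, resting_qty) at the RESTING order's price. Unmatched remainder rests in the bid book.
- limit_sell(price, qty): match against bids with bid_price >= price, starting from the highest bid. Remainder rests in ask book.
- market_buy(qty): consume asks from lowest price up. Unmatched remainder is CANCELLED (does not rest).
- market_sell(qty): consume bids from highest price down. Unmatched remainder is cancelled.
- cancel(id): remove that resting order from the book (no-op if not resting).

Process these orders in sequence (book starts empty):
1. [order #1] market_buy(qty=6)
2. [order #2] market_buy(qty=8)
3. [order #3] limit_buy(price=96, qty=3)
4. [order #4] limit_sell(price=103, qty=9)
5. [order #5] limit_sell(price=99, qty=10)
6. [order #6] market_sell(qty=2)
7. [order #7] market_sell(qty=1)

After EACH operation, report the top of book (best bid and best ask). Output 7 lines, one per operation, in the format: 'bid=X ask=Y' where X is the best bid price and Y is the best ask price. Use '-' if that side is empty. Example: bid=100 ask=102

Answer: bid=- ask=-
bid=- ask=-
bid=96 ask=-
bid=96 ask=103
bid=96 ask=99
bid=96 ask=99
bid=- ask=99

Derivation:
After op 1 [order #1] market_buy(qty=6): fills=none; bids=[-] asks=[-]
After op 2 [order #2] market_buy(qty=8): fills=none; bids=[-] asks=[-]
After op 3 [order #3] limit_buy(price=96, qty=3): fills=none; bids=[#3:3@96] asks=[-]
After op 4 [order #4] limit_sell(price=103, qty=9): fills=none; bids=[#3:3@96] asks=[#4:9@103]
After op 5 [order #5] limit_sell(price=99, qty=10): fills=none; bids=[#3:3@96] asks=[#5:10@99 #4:9@103]
After op 6 [order #6] market_sell(qty=2): fills=#3x#6:2@96; bids=[#3:1@96] asks=[#5:10@99 #4:9@103]
After op 7 [order #7] market_sell(qty=1): fills=#3x#7:1@96; bids=[-] asks=[#5:10@99 #4:9@103]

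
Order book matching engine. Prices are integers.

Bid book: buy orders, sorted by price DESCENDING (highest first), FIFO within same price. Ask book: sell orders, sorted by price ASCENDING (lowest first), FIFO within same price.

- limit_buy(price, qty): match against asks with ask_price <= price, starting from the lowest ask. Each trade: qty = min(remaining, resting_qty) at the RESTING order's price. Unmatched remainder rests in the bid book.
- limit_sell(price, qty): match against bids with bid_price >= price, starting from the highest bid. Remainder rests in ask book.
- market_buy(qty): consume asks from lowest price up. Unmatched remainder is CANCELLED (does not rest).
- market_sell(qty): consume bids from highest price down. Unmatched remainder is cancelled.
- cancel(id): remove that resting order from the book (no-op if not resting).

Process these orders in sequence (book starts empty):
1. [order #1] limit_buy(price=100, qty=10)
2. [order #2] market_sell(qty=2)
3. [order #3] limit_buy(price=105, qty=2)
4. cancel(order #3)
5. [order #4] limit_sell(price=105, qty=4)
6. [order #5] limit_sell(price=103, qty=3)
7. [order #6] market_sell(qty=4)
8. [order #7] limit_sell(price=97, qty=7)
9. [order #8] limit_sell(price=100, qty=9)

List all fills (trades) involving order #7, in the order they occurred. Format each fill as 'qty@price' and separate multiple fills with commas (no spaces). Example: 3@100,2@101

After op 1 [order #1] limit_buy(price=100, qty=10): fills=none; bids=[#1:10@100] asks=[-]
After op 2 [order #2] market_sell(qty=2): fills=#1x#2:2@100; bids=[#1:8@100] asks=[-]
After op 3 [order #3] limit_buy(price=105, qty=2): fills=none; bids=[#3:2@105 #1:8@100] asks=[-]
After op 4 cancel(order #3): fills=none; bids=[#1:8@100] asks=[-]
After op 5 [order #4] limit_sell(price=105, qty=4): fills=none; bids=[#1:8@100] asks=[#4:4@105]
After op 6 [order #5] limit_sell(price=103, qty=3): fills=none; bids=[#1:8@100] asks=[#5:3@103 #4:4@105]
After op 7 [order #6] market_sell(qty=4): fills=#1x#6:4@100; bids=[#1:4@100] asks=[#5:3@103 #4:4@105]
After op 8 [order #7] limit_sell(price=97, qty=7): fills=#1x#7:4@100; bids=[-] asks=[#7:3@97 #5:3@103 #4:4@105]
After op 9 [order #8] limit_sell(price=100, qty=9): fills=none; bids=[-] asks=[#7:3@97 #8:9@100 #5:3@103 #4:4@105]

Answer: 4@100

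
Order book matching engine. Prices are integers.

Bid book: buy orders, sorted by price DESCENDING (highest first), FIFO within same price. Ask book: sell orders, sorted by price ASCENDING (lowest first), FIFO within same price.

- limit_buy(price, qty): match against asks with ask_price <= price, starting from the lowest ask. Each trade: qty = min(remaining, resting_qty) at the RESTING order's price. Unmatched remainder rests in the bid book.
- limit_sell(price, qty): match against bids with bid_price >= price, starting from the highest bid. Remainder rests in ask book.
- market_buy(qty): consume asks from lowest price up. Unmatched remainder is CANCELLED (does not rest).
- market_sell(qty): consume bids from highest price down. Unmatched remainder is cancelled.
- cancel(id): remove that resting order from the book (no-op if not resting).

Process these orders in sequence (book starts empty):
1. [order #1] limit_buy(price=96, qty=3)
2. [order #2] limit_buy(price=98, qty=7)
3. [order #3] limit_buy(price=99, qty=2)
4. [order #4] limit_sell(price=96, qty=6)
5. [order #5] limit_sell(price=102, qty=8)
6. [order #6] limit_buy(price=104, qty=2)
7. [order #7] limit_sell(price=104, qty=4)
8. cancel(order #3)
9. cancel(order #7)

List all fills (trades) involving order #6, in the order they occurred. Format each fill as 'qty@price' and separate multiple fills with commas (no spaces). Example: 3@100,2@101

Answer: 2@102

Derivation:
After op 1 [order #1] limit_buy(price=96, qty=3): fills=none; bids=[#1:3@96] asks=[-]
After op 2 [order #2] limit_buy(price=98, qty=7): fills=none; bids=[#2:7@98 #1:3@96] asks=[-]
After op 3 [order #3] limit_buy(price=99, qty=2): fills=none; bids=[#3:2@99 #2:7@98 #1:3@96] asks=[-]
After op 4 [order #4] limit_sell(price=96, qty=6): fills=#3x#4:2@99 #2x#4:4@98; bids=[#2:3@98 #1:3@96] asks=[-]
After op 5 [order #5] limit_sell(price=102, qty=8): fills=none; bids=[#2:3@98 #1:3@96] asks=[#5:8@102]
After op 6 [order #6] limit_buy(price=104, qty=2): fills=#6x#5:2@102; bids=[#2:3@98 #1:3@96] asks=[#5:6@102]
After op 7 [order #7] limit_sell(price=104, qty=4): fills=none; bids=[#2:3@98 #1:3@96] asks=[#5:6@102 #7:4@104]
After op 8 cancel(order #3): fills=none; bids=[#2:3@98 #1:3@96] asks=[#5:6@102 #7:4@104]
After op 9 cancel(order #7): fills=none; bids=[#2:3@98 #1:3@96] asks=[#5:6@102]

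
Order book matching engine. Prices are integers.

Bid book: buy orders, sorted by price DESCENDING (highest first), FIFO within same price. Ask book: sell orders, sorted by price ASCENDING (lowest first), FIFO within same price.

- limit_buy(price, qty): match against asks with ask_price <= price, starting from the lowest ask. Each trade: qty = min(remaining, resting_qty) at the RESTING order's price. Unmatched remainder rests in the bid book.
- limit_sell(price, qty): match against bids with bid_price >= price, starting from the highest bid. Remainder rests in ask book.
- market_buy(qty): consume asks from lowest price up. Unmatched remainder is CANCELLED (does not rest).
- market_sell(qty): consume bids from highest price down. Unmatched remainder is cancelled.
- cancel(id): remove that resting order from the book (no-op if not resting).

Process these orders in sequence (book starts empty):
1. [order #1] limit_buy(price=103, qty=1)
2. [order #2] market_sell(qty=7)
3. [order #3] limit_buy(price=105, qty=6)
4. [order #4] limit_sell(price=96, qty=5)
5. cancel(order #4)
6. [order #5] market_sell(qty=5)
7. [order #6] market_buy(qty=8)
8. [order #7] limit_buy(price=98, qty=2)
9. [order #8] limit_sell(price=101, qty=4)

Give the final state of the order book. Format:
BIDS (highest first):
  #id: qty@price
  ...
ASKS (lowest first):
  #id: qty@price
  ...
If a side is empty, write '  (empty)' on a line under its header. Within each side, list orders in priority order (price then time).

Answer: BIDS (highest first):
  #7: 2@98
ASKS (lowest first):
  #8: 4@101

Derivation:
After op 1 [order #1] limit_buy(price=103, qty=1): fills=none; bids=[#1:1@103] asks=[-]
After op 2 [order #2] market_sell(qty=7): fills=#1x#2:1@103; bids=[-] asks=[-]
After op 3 [order #3] limit_buy(price=105, qty=6): fills=none; bids=[#3:6@105] asks=[-]
After op 4 [order #4] limit_sell(price=96, qty=5): fills=#3x#4:5@105; bids=[#3:1@105] asks=[-]
After op 5 cancel(order #4): fills=none; bids=[#3:1@105] asks=[-]
After op 6 [order #5] market_sell(qty=5): fills=#3x#5:1@105; bids=[-] asks=[-]
After op 7 [order #6] market_buy(qty=8): fills=none; bids=[-] asks=[-]
After op 8 [order #7] limit_buy(price=98, qty=2): fills=none; bids=[#7:2@98] asks=[-]
After op 9 [order #8] limit_sell(price=101, qty=4): fills=none; bids=[#7:2@98] asks=[#8:4@101]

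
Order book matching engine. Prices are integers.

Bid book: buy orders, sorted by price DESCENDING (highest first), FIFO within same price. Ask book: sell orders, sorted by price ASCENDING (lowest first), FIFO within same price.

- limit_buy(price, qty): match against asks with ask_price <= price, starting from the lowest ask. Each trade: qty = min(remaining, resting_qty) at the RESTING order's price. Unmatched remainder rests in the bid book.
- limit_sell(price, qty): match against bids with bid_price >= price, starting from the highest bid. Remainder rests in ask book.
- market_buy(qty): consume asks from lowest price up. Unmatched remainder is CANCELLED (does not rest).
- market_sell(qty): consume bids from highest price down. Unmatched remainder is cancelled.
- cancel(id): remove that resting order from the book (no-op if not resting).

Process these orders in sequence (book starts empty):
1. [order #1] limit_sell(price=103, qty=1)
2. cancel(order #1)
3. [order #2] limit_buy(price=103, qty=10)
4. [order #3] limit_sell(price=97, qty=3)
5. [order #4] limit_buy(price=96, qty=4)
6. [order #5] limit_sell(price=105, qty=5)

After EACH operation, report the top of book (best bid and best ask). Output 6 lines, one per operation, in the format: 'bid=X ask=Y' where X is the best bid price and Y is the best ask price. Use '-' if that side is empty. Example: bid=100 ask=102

After op 1 [order #1] limit_sell(price=103, qty=1): fills=none; bids=[-] asks=[#1:1@103]
After op 2 cancel(order #1): fills=none; bids=[-] asks=[-]
After op 3 [order #2] limit_buy(price=103, qty=10): fills=none; bids=[#2:10@103] asks=[-]
After op 4 [order #3] limit_sell(price=97, qty=3): fills=#2x#3:3@103; bids=[#2:7@103] asks=[-]
After op 5 [order #4] limit_buy(price=96, qty=4): fills=none; bids=[#2:7@103 #4:4@96] asks=[-]
After op 6 [order #5] limit_sell(price=105, qty=5): fills=none; bids=[#2:7@103 #4:4@96] asks=[#5:5@105]

Answer: bid=- ask=103
bid=- ask=-
bid=103 ask=-
bid=103 ask=-
bid=103 ask=-
bid=103 ask=105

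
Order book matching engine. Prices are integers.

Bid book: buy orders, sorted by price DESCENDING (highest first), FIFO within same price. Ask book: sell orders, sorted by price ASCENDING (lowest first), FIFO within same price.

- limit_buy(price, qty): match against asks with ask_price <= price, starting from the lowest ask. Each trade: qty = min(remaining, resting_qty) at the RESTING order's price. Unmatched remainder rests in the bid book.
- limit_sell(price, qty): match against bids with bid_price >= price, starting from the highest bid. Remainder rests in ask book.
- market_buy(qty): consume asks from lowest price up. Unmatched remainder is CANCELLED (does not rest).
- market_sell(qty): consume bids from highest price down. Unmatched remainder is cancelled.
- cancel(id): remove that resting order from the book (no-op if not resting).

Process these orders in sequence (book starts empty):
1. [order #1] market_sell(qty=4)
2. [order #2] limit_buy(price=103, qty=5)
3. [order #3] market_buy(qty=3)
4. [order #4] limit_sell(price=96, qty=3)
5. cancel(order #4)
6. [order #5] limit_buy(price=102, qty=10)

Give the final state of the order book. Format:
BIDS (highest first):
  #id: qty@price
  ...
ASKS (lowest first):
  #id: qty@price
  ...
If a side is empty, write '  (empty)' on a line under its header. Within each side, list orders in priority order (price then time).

After op 1 [order #1] market_sell(qty=4): fills=none; bids=[-] asks=[-]
After op 2 [order #2] limit_buy(price=103, qty=5): fills=none; bids=[#2:5@103] asks=[-]
After op 3 [order #3] market_buy(qty=3): fills=none; bids=[#2:5@103] asks=[-]
After op 4 [order #4] limit_sell(price=96, qty=3): fills=#2x#4:3@103; bids=[#2:2@103] asks=[-]
After op 5 cancel(order #4): fills=none; bids=[#2:2@103] asks=[-]
After op 6 [order #5] limit_buy(price=102, qty=10): fills=none; bids=[#2:2@103 #5:10@102] asks=[-]

Answer: BIDS (highest first):
  #2: 2@103
  #5: 10@102
ASKS (lowest first):
  (empty)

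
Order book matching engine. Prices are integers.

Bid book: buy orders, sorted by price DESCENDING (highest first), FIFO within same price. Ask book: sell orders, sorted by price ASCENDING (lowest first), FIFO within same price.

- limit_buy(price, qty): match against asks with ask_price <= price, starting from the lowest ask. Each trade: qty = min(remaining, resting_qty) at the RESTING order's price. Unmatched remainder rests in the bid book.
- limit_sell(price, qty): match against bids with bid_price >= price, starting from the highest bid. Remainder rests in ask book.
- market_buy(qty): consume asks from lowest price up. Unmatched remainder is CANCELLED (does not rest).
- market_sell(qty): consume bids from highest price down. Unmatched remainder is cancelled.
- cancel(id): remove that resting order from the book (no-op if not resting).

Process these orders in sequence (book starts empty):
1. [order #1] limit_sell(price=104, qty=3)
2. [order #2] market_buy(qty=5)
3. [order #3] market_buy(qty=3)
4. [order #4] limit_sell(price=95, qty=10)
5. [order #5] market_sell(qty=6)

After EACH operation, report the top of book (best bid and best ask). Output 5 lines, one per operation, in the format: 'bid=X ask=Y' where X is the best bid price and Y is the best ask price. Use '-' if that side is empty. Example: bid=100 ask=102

Answer: bid=- ask=104
bid=- ask=-
bid=- ask=-
bid=- ask=95
bid=- ask=95

Derivation:
After op 1 [order #1] limit_sell(price=104, qty=3): fills=none; bids=[-] asks=[#1:3@104]
After op 2 [order #2] market_buy(qty=5): fills=#2x#1:3@104; bids=[-] asks=[-]
After op 3 [order #3] market_buy(qty=3): fills=none; bids=[-] asks=[-]
After op 4 [order #4] limit_sell(price=95, qty=10): fills=none; bids=[-] asks=[#4:10@95]
After op 5 [order #5] market_sell(qty=6): fills=none; bids=[-] asks=[#4:10@95]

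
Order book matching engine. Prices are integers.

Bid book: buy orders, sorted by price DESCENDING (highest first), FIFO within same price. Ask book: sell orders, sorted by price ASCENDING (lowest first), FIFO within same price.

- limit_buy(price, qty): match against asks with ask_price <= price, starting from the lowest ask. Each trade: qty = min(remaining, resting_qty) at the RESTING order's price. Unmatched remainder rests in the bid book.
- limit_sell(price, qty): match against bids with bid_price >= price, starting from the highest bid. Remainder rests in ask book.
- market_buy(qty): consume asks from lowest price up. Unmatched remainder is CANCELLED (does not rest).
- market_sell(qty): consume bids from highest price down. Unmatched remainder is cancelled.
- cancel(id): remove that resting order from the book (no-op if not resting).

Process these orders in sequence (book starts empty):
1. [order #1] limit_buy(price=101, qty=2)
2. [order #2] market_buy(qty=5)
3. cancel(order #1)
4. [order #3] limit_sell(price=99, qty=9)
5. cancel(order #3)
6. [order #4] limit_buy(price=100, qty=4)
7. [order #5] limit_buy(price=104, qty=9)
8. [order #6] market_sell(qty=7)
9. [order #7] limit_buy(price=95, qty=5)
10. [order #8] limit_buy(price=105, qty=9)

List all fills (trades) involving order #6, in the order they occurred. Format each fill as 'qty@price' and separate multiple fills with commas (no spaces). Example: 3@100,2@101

Answer: 7@104

Derivation:
After op 1 [order #1] limit_buy(price=101, qty=2): fills=none; bids=[#1:2@101] asks=[-]
After op 2 [order #2] market_buy(qty=5): fills=none; bids=[#1:2@101] asks=[-]
After op 3 cancel(order #1): fills=none; bids=[-] asks=[-]
After op 4 [order #3] limit_sell(price=99, qty=9): fills=none; bids=[-] asks=[#3:9@99]
After op 5 cancel(order #3): fills=none; bids=[-] asks=[-]
After op 6 [order #4] limit_buy(price=100, qty=4): fills=none; bids=[#4:4@100] asks=[-]
After op 7 [order #5] limit_buy(price=104, qty=9): fills=none; bids=[#5:9@104 #4:4@100] asks=[-]
After op 8 [order #6] market_sell(qty=7): fills=#5x#6:7@104; bids=[#5:2@104 #4:4@100] asks=[-]
After op 9 [order #7] limit_buy(price=95, qty=5): fills=none; bids=[#5:2@104 #4:4@100 #7:5@95] asks=[-]
After op 10 [order #8] limit_buy(price=105, qty=9): fills=none; bids=[#8:9@105 #5:2@104 #4:4@100 #7:5@95] asks=[-]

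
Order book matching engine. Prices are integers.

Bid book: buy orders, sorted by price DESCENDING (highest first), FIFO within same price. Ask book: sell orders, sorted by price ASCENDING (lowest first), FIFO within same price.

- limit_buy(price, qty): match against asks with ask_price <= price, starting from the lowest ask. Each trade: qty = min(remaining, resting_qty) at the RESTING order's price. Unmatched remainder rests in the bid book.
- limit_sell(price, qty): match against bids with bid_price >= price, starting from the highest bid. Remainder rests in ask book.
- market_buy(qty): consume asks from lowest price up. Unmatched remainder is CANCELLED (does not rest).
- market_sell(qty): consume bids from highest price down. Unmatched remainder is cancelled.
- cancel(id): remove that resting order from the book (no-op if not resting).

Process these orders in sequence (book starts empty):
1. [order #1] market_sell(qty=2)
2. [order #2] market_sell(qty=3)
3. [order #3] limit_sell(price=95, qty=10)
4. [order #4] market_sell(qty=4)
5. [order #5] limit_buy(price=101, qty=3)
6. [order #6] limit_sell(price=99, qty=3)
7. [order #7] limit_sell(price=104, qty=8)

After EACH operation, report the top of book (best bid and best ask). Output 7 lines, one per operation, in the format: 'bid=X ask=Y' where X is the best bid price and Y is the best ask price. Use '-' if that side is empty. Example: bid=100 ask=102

After op 1 [order #1] market_sell(qty=2): fills=none; bids=[-] asks=[-]
After op 2 [order #2] market_sell(qty=3): fills=none; bids=[-] asks=[-]
After op 3 [order #3] limit_sell(price=95, qty=10): fills=none; bids=[-] asks=[#3:10@95]
After op 4 [order #4] market_sell(qty=4): fills=none; bids=[-] asks=[#3:10@95]
After op 5 [order #5] limit_buy(price=101, qty=3): fills=#5x#3:3@95; bids=[-] asks=[#3:7@95]
After op 6 [order #6] limit_sell(price=99, qty=3): fills=none; bids=[-] asks=[#3:7@95 #6:3@99]
After op 7 [order #7] limit_sell(price=104, qty=8): fills=none; bids=[-] asks=[#3:7@95 #6:3@99 #7:8@104]

Answer: bid=- ask=-
bid=- ask=-
bid=- ask=95
bid=- ask=95
bid=- ask=95
bid=- ask=95
bid=- ask=95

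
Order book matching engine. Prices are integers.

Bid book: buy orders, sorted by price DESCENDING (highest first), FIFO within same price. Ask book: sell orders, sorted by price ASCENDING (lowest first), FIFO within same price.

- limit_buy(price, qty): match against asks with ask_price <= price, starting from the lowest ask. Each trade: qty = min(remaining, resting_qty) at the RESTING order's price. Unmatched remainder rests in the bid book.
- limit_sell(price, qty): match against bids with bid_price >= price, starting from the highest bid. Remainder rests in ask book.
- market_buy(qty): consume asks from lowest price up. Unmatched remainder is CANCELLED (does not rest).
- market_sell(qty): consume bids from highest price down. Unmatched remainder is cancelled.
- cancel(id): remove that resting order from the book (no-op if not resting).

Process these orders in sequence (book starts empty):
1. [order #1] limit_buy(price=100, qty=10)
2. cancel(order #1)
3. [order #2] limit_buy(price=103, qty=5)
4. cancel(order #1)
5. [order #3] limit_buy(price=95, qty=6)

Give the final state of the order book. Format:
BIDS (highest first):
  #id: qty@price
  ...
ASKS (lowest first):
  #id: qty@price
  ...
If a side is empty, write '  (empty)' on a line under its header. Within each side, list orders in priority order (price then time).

After op 1 [order #1] limit_buy(price=100, qty=10): fills=none; bids=[#1:10@100] asks=[-]
After op 2 cancel(order #1): fills=none; bids=[-] asks=[-]
After op 3 [order #2] limit_buy(price=103, qty=5): fills=none; bids=[#2:5@103] asks=[-]
After op 4 cancel(order #1): fills=none; bids=[#2:5@103] asks=[-]
After op 5 [order #3] limit_buy(price=95, qty=6): fills=none; bids=[#2:5@103 #3:6@95] asks=[-]

Answer: BIDS (highest first):
  #2: 5@103
  #3: 6@95
ASKS (lowest first):
  (empty)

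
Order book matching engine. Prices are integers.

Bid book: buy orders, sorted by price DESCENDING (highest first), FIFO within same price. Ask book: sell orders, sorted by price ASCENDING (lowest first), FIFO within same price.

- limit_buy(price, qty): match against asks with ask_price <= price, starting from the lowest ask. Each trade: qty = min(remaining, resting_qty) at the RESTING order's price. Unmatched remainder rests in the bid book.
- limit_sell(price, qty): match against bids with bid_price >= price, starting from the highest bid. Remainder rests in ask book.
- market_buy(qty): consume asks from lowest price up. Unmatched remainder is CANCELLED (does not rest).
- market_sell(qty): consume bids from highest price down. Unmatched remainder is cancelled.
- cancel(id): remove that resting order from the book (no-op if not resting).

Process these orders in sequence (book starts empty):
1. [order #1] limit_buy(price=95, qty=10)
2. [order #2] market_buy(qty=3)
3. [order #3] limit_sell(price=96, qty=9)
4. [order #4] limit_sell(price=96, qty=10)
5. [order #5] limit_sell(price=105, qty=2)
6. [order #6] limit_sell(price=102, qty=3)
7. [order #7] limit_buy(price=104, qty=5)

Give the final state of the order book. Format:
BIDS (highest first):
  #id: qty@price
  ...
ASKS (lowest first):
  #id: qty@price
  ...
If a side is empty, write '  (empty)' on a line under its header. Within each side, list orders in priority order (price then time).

Answer: BIDS (highest first):
  #1: 10@95
ASKS (lowest first):
  #3: 4@96
  #4: 10@96
  #6: 3@102
  #5: 2@105

Derivation:
After op 1 [order #1] limit_buy(price=95, qty=10): fills=none; bids=[#1:10@95] asks=[-]
After op 2 [order #2] market_buy(qty=3): fills=none; bids=[#1:10@95] asks=[-]
After op 3 [order #3] limit_sell(price=96, qty=9): fills=none; bids=[#1:10@95] asks=[#3:9@96]
After op 4 [order #4] limit_sell(price=96, qty=10): fills=none; bids=[#1:10@95] asks=[#3:9@96 #4:10@96]
After op 5 [order #5] limit_sell(price=105, qty=2): fills=none; bids=[#1:10@95] asks=[#3:9@96 #4:10@96 #5:2@105]
After op 6 [order #6] limit_sell(price=102, qty=3): fills=none; bids=[#1:10@95] asks=[#3:9@96 #4:10@96 #6:3@102 #5:2@105]
After op 7 [order #7] limit_buy(price=104, qty=5): fills=#7x#3:5@96; bids=[#1:10@95] asks=[#3:4@96 #4:10@96 #6:3@102 #5:2@105]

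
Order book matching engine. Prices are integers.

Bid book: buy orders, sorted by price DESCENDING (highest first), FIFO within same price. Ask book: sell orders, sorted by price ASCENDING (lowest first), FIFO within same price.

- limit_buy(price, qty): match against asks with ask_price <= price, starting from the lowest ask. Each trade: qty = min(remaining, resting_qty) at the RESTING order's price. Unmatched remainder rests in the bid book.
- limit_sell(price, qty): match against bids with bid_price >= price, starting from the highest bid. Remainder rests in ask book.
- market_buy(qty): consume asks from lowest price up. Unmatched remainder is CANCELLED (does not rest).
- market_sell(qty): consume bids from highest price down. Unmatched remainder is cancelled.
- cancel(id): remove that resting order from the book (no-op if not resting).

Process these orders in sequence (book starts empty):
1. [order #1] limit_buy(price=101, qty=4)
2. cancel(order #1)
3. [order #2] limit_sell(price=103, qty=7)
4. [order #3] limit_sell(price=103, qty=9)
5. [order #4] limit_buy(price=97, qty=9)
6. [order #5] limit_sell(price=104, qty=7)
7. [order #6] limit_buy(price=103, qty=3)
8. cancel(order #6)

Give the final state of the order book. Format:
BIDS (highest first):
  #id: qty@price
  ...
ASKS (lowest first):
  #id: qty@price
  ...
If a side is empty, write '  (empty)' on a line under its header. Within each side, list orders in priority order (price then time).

After op 1 [order #1] limit_buy(price=101, qty=4): fills=none; bids=[#1:4@101] asks=[-]
After op 2 cancel(order #1): fills=none; bids=[-] asks=[-]
After op 3 [order #2] limit_sell(price=103, qty=7): fills=none; bids=[-] asks=[#2:7@103]
After op 4 [order #3] limit_sell(price=103, qty=9): fills=none; bids=[-] asks=[#2:7@103 #3:9@103]
After op 5 [order #4] limit_buy(price=97, qty=9): fills=none; bids=[#4:9@97] asks=[#2:7@103 #3:9@103]
After op 6 [order #5] limit_sell(price=104, qty=7): fills=none; bids=[#4:9@97] asks=[#2:7@103 #3:9@103 #5:7@104]
After op 7 [order #6] limit_buy(price=103, qty=3): fills=#6x#2:3@103; bids=[#4:9@97] asks=[#2:4@103 #3:9@103 #5:7@104]
After op 8 cancel(order #6): fills=none; bids=[#4:9@97] asks=[#2:4@103 #3:9@103 #5:7@104]

Answer: BIDS (highest first):
  #4: 9@97
ASKS (lowest first):
  #2: 4@103
  #3: 9@103
  #5: 7@104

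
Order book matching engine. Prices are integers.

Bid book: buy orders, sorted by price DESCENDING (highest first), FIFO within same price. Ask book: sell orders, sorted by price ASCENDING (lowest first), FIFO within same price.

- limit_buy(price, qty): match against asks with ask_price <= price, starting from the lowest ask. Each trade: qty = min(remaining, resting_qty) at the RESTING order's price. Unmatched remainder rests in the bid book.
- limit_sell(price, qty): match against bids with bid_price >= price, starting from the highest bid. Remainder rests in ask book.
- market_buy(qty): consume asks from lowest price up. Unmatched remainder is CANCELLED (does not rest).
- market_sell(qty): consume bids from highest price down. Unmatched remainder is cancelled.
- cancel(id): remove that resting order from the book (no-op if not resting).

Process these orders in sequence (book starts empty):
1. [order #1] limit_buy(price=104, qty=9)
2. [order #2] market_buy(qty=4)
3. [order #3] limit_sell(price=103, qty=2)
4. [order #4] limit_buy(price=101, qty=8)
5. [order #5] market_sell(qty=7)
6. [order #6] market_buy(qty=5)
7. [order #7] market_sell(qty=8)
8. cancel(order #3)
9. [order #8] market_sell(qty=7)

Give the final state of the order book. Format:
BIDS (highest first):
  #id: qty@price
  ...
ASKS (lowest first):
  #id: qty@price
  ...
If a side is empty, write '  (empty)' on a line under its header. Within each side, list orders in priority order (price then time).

Answer: BIDS (highest first):
  (empty)
ASKS (lowest first):
  (empty)

Derivation:
After op 1 [order #1] limit_buy(price=104, qty=9): fills=none; bids=[#1:9@104] asks=[-]
After op 2 [order #2] market_buy(qty=4): fills=none; bids=[#1:9@104] asks=[-]
After op 3 [order #3] limit_sell(price=103, qty=2): fills=#1x#3:2@104; bids=[#1:7@104] asks=[-]
After op 4 [order #4] limit_buy(price=101, qty=8): fills=none; bids=[#1:7@104 #4:8@101] asks=[-]
After op 5 [order #5] market_sell(qty=7): fills=#1x#5:7@104; bids=[#4:8@101] asks=[-]
After op 6 [order #6] market_buy(qty=5): fills=none; bids=[#4:8@101] asks=[-]
After op 7 [order #7] market_sell(qty=8): fills=#4x#7:8@101; bids=[-] asks=[-]
After op 8 cancel(order #3): fills=none; bids=[-] asks=[-]
After op 9 [order #8] market_sell(qty=7): fills=none; bids=[-] asks=[-]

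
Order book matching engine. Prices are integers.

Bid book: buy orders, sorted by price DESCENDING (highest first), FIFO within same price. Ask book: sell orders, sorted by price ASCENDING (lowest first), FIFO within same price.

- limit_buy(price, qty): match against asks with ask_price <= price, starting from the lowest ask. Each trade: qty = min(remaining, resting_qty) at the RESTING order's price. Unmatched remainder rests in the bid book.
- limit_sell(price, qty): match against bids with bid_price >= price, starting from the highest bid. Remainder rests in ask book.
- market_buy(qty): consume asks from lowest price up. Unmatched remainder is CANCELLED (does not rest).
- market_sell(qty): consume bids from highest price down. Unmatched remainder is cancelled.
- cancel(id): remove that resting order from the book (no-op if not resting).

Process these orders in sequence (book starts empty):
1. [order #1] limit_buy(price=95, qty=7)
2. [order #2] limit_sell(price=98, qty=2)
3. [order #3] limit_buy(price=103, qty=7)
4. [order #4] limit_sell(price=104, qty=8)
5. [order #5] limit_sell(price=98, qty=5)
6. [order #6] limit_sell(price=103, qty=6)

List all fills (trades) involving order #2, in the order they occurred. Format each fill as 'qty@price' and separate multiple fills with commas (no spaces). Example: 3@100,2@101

Answer: 2@98

Derivation:
After op 1 [order #1] limit_buy(price=95, qty=7): fills=none; bids=[#1:7@95] asks=[-]
After op 2 [order #2] limit_sell(price=98, qty=2): fills=none; bids=[#1:7@95] asks=[#2:2@98]
After op 3 [order #3] limit_buy(price=103, qty=7): fills=#3x#2:2@98; bids=[#3:5@103 #1:7@95] asks=[-]
After op 4 [order #4] limit_sell(price=104, qty=8): fills=none; bids=[#3:5@103 #1:7@95] asks=[#4:8@104]
After op 5 [order #5] limit_sell(price=98, qty=5): fills=#3x#5:5@103; bids=[#1:7@95] asks=[#4:8@104]
After op 6 [order #6] limit_sell(price=103, qty=6): fills=none; bids=[#1:7@95] asks=[#6:6@103 #4:8@104]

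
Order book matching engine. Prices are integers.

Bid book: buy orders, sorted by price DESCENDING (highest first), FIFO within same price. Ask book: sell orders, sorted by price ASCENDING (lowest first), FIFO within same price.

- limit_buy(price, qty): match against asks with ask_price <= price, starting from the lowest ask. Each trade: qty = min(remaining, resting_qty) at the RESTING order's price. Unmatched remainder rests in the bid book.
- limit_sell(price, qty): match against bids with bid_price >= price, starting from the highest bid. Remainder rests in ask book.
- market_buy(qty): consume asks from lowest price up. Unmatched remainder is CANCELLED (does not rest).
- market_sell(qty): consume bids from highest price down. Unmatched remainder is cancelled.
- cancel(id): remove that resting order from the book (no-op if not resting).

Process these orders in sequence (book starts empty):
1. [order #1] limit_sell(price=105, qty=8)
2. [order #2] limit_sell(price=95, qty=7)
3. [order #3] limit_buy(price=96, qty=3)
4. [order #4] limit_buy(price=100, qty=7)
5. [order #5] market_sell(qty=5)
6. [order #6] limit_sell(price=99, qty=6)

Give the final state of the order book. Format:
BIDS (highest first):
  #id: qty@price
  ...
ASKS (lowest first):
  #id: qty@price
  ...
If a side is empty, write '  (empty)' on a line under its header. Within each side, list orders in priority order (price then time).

After op 1 [order #1] limit_sell(price=105, qty=8): fills=none; bids=[-] asks=[#1:8@105]
After op 2 [order #2] limit_sell(price=95, qty=7): fills=none; bids=[-] asks=[#2:7@95 #1:8@105]
After op 3 [order #3] limit_buy(price=96, qty=3): fills=#3x#2:3@95; bids=[-] asks=[#2:4@95 #1:8@105]
After op 4 [order #4] limit_buy(price=100, qty=7): fills=#4x#2:4@95; bids=[#4:3@100] asks=[#1:8@105]
After op 5 [order #5] market_sell(qty=5): fills=#4x#5:3@100; bids=[-] asks=[#1:8@105]
After op 6 [order #6] limit_sell(price=99, qty=6): fills=none; bids=[-] asks=[#6:6@99 #1:8@105]

Answer: BIDS (highest first):
  (empty)
ASKS (lowest first):
  #6: 6@99
  #1: 8@105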